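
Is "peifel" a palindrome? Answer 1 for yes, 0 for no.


Input: peifel
Reversed: lefiep
  Compare pos 0 ('p') with pos 5 ('l'): MISMATCH
  Compare pos 1 ('e') with pos 4 ('e'): match
  Compare pos 2 ('i') with pos 3 ('f'): MISMATCH
Result: not a palindrome

0


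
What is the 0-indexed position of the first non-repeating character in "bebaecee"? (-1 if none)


Input: bebaecee
Character frequencies:
  'a': 1
  'b': 2
  'c': 1
  'e': 4
Scanning left to right for freq == 1:
  Position 0 ('b'): freq=2, skip
  Position 1 ('e'): freq=4, skip
  Position 2 ('b'): freq=2, skip
  Position 3 ('a'): unique! => answer = 3

3


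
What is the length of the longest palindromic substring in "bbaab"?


Input: "bbaab"
Checking substrings for palindromes:
  [1:5] "baab" (len 4) => palindrome
  [0:2] "bb" (len 2) => palindrome
  [2:4] "aa" (len 2) => palindrome
Longest palindromic substring: "baab" with length 4

4


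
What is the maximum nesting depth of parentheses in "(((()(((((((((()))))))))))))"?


Input: "(((()(((((((((()))))))))))))"
Tracking depth:
  Position 0 '(': depth becomes 1
  Position 1 '(': depth becomes 2
  Position 2 '(': depth becomes 3
  Position 3 '(': depth becomes 4
  Position 4 ')': depth becomes 3
  Position 5 '(': depth becomes 4
  Position 6 '(': depth becomes 5
  Position 7 '(': depth becomes 6
  Position 8 '(': depth becomes 7
  Position 9 '(': depth becomes 8
  Position 10 '(': depth becomes 9
  Position 11 '(': depth becomes 10
  Position 12 '(': depth becomes 11
  Position 13 '(': depth becomes 12
  Position 14 '(': depth becomes 13
  Position 15 ')': depth becomes 12
  Position 16 ')': depth becomes 11
  Position 17 ')': depth becomes 10
  Position 18 ')': depth becomes 9
  Position 19 ')': depth becomes 8
  Position 20 ')': depth becomes 7
  Position 21 ')': depth becomes 6
  Position 22 ')': depth becomes 5
  Position 23 ')': depth becomes 4
  Position 24 ')': depth becomes 3
  Position 25 ')': depth becomes 2
  Position 26 ')': depth becomes 1
  Position 27 ')': depth becomes 0
Maximum depth reached: 13

13


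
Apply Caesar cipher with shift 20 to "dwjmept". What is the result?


Caesar cipher: shift "dwjmept" by 20
  'd' (pos 3) + 20 = pos 23 = 'x'
  'w' (pos 22) + 20 = pos 16 = 'q'
  'j' (pos 9) + 20 = pos 3 = 'd'
  'm' (pos 12) + 20 = pos 6 = 'g'
  'e' (pos 4) + 20 = pos 24 = 'y'
  'p' (pos 15) + 20 = pos 9 = 'j'
  't' (pos 19) + 20 = pos 13 = 'n'
Result: xqdgyjn

xqdgyjn


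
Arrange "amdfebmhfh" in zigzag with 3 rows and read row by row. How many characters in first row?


Zigzag "amdfebmhfh" into 3 rows:
Placing characters:
  'a' => row 0
  'm' => row 1
  'd' => row 2
  'f' => row 1
  'e' => row 0
  'b' => row 1
  'm' => row 2
  'h' => row 1
  'f' => row 0
  'h' => row 1
Rows:
  Row 0: "aef"
  Row 1: "mfbhh"
  Row 2: "dm"
First row length: 3

3


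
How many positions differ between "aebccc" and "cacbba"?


Comparing "aebccc" and "cacbba" position by position:
  Position 0: 'a' vs 'c' => DIFFER
  Position 1: 'e' vs 'a' => DIFFER
  Position 2: 'b' vs 'c' => DIFFER
  Position 3: 'c' vs 'b' => DIFFER
  Position 4: 'c' vs 'b' => DIFFER
  Position 5: 'c' vs 'a' => DIFFER
Positions that differ: 6

6


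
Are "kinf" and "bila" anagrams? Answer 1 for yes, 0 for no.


Strings: "kinf", "bila"
Sorted first:  fikn
Sorted second: abil
Differ at position 0: 'f' vs 'a' => not anagrams

0


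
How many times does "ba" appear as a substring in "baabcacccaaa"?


Searching for "ba" in "baabcacccaaa"
Scanning each position:
  Position 0: "ba" => MATCH
  Position 1: "aa" => no
  Position 2: "ab" => no
  Position 3: "bc" => no
  Position 4: "ca" => no
  Position 5: "ac" => no
  Position 6: "cc" => no
  Position 7: "cc" => no
  Position 8: "ca" => no
  Position 9: "aa" => no
  Position 10: "aa" => no
Total occurrences: 1

1


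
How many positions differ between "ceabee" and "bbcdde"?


Comparing "ceabee" and "bbcdde" position by position:
  Position 0: 'c' vs 'b' => DIFFER
  Position 1: 'e' vs 'b' => DIFFER
  Position 2: 'a' vs 'c' => DIFFER
  Position 3: 'b' vs 'd' => DIFFER
  Position 4: 'e' vs 'd' => DIFFER
  Position 5: 'e' vs 'e' => same
Positions that differ: 5

5


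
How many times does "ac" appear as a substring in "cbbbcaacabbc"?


Searching for "ac" in "cbbbcaacabbc"
Scanning each position:
  Position 0: "cb" => no
  Position 1: "bb" => no
  Position 2: "bb" => no
  Position 3: "bc" => no
  Position 4: "ca" => no
  Position 5: "aa" => no
  Position 6: "ac" => MATCH
  Position 7: "ca" => no
  Position 8: "ab" => no
  Position 9: "bb" => no
  Position 10: "bc" => no
Total occurrences: 1

1


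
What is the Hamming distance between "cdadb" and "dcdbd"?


Comparing "cdadb" and "dcdbd" position by position:
  Position 0: 'c' vs 'd' => differ
  Position 1: 'd' vs 'c' => differ
  Position 2: 'a' vs 'd' => differ
  Position 3: 'd' vs 'b' => differ
  Position 4: 'b' vs 'd' => differ
Total differences (Hamming distance): 5

5


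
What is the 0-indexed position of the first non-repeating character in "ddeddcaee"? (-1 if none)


Input: ddeddcaee
Character frequencies:
  'a': 1
  'c': 1
  'd': 4
  'e': 3
Scanning left to right for freq == 1:
  Position 0 ('d'): freq=4, skip
  Position 1 ('d'): freq=4, skip
  Position 2 ('e'): freq=3, skip
  Position 3 ('d'): freq=4, skip
  Position 4 ('d'): freq=4, skip
  Position 5 ('c'): unique! => answer = 5

5


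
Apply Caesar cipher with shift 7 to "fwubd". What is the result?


Caesar cipher: shift "fwubd" by 7
  'f' (pos 5) + 7 = pos 12 = 'm'
  'w' (pos 22) + 7 = pos 3 = 'd'
  'u' (pos 20) + 7 = pos 1 = 'b'
  'b' (pos 1) + 7 = pos 8 = 'i'
  'd' (pos 3) + 7 = pos 10 = 'k'
Result: mdbik

mdbik


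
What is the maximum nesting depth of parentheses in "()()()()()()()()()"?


Input: "()()()()()()()()()"
Tracking depth:
  Position 0 '(': depth becomes 1
  Position 1 ')': depth becomes 0
  Position 2 '(': depth becomes 1
  Position 3 ')': depth becomes 0
  Position 4 '(': depth becomes 1
  Position 5 ')': depth becomes 0
  Position 6 '(': depth becomes 1
  Position 7 ')': depth becomes 0
  Position 8 '(': depth becomes 1
  Position 9 ')': depth becomes 0
  Position 10 '(': depth becomes 1
  Position 11 ')': depth becomes 0
  Position 12 '(': depth becomes 1
  Position 13 ')': depth becomes 0
  Position 14 '(': depth becomes 1
  Position 15 ')': depth becomes 0
  Position 16 '(': depth becomes 1
  Position 17 ')': depth becomes 0
Maximum depth reached: 1

1


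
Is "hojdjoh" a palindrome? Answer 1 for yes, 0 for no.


Input: hojdjoh
Reversed: hojdjoh
  Compare pos 0 ('h') with pos 6 ('h'): match
  Compare pos 1 ('o') with pos 5 ('o'): match
  Compare pos 2 ('j') with pos 4 ('j'): match
Result: palindrome

1


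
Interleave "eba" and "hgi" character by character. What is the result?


Interleaving "eba" and "hgi":
  Position 0: 'e' from first, 'h' from second => "eh"
  Position 1: 'b' from first, 'g' from second => "bg"
  Position 2: 'a' from first, 'i' from second => "ai"
Result: ehbgai

ehbgai


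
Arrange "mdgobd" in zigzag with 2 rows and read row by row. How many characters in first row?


Zigzag "mdgobd" into 2 rows:
Placing characters:
  'm' => row 0
  'd' => row 1
  'g' => row 0
  'o' => row 1
  'b' => row 0
  'd' => row 1
Rows:
  Row 0: "mgb"
  Row 1: "dod"
First row length: 3

3


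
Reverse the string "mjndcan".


Input: mjndcan
Reading characters right to left:
  Position 6: 'n'
  Position 5: 'a'
  Position 4: 'c'
  Position 3: 'd'
  Position 2: 'n'
  Position 1: 'j'
  Position 0: 'm'
Reversed: nacdnjm

nacdnjm


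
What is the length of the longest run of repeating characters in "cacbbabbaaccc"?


Input: "cacbbabbaaccc"
Scanning for longest run:
  Position 1 ('a'): new char, reset run to 1
  Position 2 ('c'): new char, reset run to 1
  Position 3 ('b'): new char, reset run to 1
  Position 4 ('b'): continues run of 'b', length=2
  Position 5 ('a'): new char, reset run to 1
  Position 6 ('b'): new char, reset run to 1
  Position 7 ('b'): continues run of 'b', length=2
  Position 8 ('a'): new char, reset run to 1
  Position 9 ('a'): continues run of 'a', length=2
  Position 10 ('c'): new char, reset run to 1
  Position 11 ('c'): continues run of 'c', length=2
  Position 12 ('c'): continues run of 'c', length=3
Longest run: 'c' with length 3

3


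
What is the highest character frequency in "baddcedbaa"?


Input: baddcedbaa
Character counts:
  'a': 3
  'b': 2
  'c': 1
  'd': 3
  'e': 1
Maximum frequency: 3

3


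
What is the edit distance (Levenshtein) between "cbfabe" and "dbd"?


Computing edit distance: "cbfabe" -> "dbd"
DP table:
           d    b    d
      0    1    2    3
  c   1    1    2    3
  b   2    2    1    2
  f   3    3    2    2
  a   4    4    3    3
  b   5    5    4    4
  e   6    6    5    5
Edit distance = dp[6][3] = 5

5


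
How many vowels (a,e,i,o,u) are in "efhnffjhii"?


Input: efhnffjhii
Checking each character:
  'e' at position 0: vowel (running total: 1)
  'f' at position 1: consonant
  'h' at position 2: consonant
  'n' at position 3: consonant
  'f' at position 4: consonant
  'f' at position 5: consonant
  'j' at position 6: consonant
  'h' at position 7: consonant
  'i' at position 8: vowel (running total: 2)
  'i' at position 9: vowel (running total: 3)
Total vowels: 3

3


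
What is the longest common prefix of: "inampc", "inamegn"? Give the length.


Words: inampc, inamegn
  Position 0: all 'i' => match
  Position 1: all 'n' => match
  Position 2: all 'a' => match
  Position 3: all 'm' => match
  Position 4: ('p', 'e') => mismatch, stop
LCP = "inam" (length 4)

4


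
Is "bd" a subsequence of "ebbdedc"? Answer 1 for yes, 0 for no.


Check if "bd" is a subsequence of "ebbdedc"
Greedy scan:
  Position 0 ('e'): no match needed
  Position 1 ('b'): matches sub[0] = 'b'
  Position 2 ('b'): no match needed
  Position 3 ('d'): matches sub[1] = 'd'
  Position 4 ('e'): no match needed
  Position 5 ('d'): no match needed
  Position 6 ('c'): no match needed
All 2 characters matched => is a subsequence

1


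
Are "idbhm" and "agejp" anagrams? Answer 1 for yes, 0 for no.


Strings: "idbhm", "agejp"
Sorted first:  bdhim
Sorted second: aegjp
Differ at position 0: 'b' vs 'a' => not anagrams

0


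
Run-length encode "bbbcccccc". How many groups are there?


Input: bbbcccccc
Scanning for consecutive runs:
  Group 1: 'b' x 3 (positions 0-2)
  Group 2: 'c' x 6 (positions 3-8)
Total groups: 2

2


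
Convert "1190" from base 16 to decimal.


Input: "1190" in base 16
Positional expansion:
  Digit '1' (value 1) x 16^3 = 4096
  Digit '1' (value 1) x 16^2 = 256
  Digit '9' (value 9) x 16^1 = 144
  Digit '0' (value 0) x 16^0 = 0
Sum = 4496

4496


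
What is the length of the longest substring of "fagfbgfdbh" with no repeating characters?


Input: "fagfbgfdbh"
Sliding window (track last position of each char):
  Position 0 ('f'): window [0,0] length 1 -- new best
  Position 1 ('a'): window [0,1] length 2 -- new best
  Position 2 ('g'): window [0,2] length 3 -- new best
  Position 3 ('f'): repeat (last at 0), move window start to 1
  Position 3 ('f'): window [1,3] length 3
  Position 4 ('b'): window [1,4] length 4 -- new best
  Position 5 ('g'): repeat (last at 2), move window start to 3
  Position 5 ('g'): window [3,5] length 3
  Position 6 ('f'): repeat (last at 3), move window start to 4
  Position 6 ('f'): window [4,6] length 3
  Position 7 ('d'): window [4,7] length 4
  Position 8 ('b'): repeat (last at 4), move window start to 5
  Position 8 ('b'): window [5,8] length 4
  Position 9 ('h'): window [5,9] length 5 -- new best
Longest substring with no repeats: "gfdbh" with length 5

5


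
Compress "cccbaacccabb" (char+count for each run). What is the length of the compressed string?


Input: cccbaacccabb
Runs:
  'c' x 3 => "c3"
  'b' x 1 => "b1"
  'a' x 2 => "a2"
  'c' x 3 => "c3"
  'a' x 1 => "a1"
  'b' x 2 => "b2"
Compressed: "c3b1a2c3a1b2"
Compressed length: 12

12


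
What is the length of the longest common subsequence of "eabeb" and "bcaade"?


LCS of "eabeb" and "bcaade"
DP table:
           b    c    a    a    d    e
      0    0    0    0    0    0    0
  e   0    0    0    0    0    0    1
  a   0    0    0    1    1    1    1
  b   0    1    1    1    1    1    1
  e   0    1    1    1    1    1    2
  b   0    1    1    1    1    1    2
LCS length = dp[5][6] = 2

2


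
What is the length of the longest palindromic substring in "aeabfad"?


Input: "aeabfad"
Checking substrings for palindromes:
  [0:3] "aea" (len 3) => palindrome
Longest palindromic substring: "aea" with length 3

3


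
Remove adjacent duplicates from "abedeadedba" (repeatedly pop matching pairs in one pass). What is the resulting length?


Input: abedeadedba
Stack-based adjacent duplicate removal:
  Read 'a': push. Stack: a
  Read 'b': push. Stack: ab
  Read 'e': push. Stack: abe
  Read 'd': push. Stack: abed
  Read 'e': push. Stack: abede
  Read 'a': push. Stack: abedea
  Read 'd': push. Stack: abedead
  Read 'e': push. Stack: abedeade
  Read 'd': push. Stack: abedeaded
  Read 'b': push. Stack: abedeadedb
  Read 'a': push. Stack: abedeadedba
Final stack: "abedeadedba" (length 11)

11


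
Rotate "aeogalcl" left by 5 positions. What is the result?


Input: "aeogalcl", rotate left by 5
First 5 characters: "aeoga"
Remaining characters: "lcl"
Concatenate remaining + first: "lcl" + "aeoga" = "lclaeoga"

lclaeoga


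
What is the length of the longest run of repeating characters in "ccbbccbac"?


Input: "ccbbccbac"
Scanning for longest run:
  Position 1 ('c'): continues run of 'c', length=2
  Position 2 ('b'): new char, reset run to 1
  Position 3 ('b'): continues run of 'b', length=2
  Position 4 ('c'): new char, reset run to 1
  Position 5 ('c'): continues run of 'c', length=2
  Position 6 ('b'): new char, reset run to 1
  Position 7 ('a'): new char, reset run to 1
  Position 8 ('c'): new char, reset run to 1
Longest run: 'c' with length 2

2


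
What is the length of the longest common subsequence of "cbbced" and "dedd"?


LCS of "cbbced" and "dedd"
DP table:
           d    e    d    d
      0    0    0    0    0
  c   0    0    0    0    0
  b   0    0    0    0    0
  b   0    0    0    0    0
  c   0    0    0    0    0
  e   0    0    1    1    1
  d   0    1    1    2    2
LCS length = dp[6][4] = 2

2


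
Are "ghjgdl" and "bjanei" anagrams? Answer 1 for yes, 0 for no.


Strings: "ghjgdl", "bjanei"
Sorted first:  dgghjl
Sorted second: abeijn
Differ at position 0: 'd' vs 'a' => not anagrams

0


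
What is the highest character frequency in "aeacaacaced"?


Input: aeacaacaced
Character counts:
  'a': 5
  'c': 3
  'd': 1
  'e': 2
Maximum frequency: 5

5


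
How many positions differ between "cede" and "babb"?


Comparing "cede" and "babb" position by position:
  Position 0: 'c' vs 'b' => DIFFER
  Position 1: 'e' vs 'a' => DIFFER
  Position 2: 'd' vs 'b' => DIFFER
  Position 3: 'e' vs 'b' => DIFFER
Positions that differ: 4

4


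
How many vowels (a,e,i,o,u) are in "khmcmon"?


Input: khmcmon
Checking each character:
  'k' at position 0: consonant
  'h' at position 1: consonant
  'm' at position 2: consonant
  'c' at position 3: consonant
  'm' at position 4: consonant
  'o' at position 5: vowel (running total: 1)
  'n' at position 6: consonant
Total vowels: 1

1


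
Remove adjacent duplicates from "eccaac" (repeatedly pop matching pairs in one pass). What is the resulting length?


Input: eccaac
Stack-based adjacent duplicate removal:
  Read 'e': push. Stack: e
  Read 'c': push. Stack: ec
  Read 'c': matches stack top 'c' => pop. Stack: e
  Read 'a': push. Stack: ea
  Read 'a': matches stack top 'a' => pop. Stack: e
  Read 'c': push. Stack: ec
Final stack: "ec" (length 2)

2


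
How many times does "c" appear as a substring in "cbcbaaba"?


Searching for "c" in "cbcbaaba"
Scanning each position:
  Position 0: "c" => MATCH
  Position 1: "b" => no
  Position 2: "c" => MATCH
  Position 3: "b" => no
  Position 4: "a" => no
  Position 5: "a" => no
  Position 6: "b" => no
  Position 7: "a" => no
Total occurrences: 2

2


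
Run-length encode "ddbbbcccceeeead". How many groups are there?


Input: ddbbbcccceeeead
Scanning for consecutive runs:
  Group 1: 'd' x 2 (positions 0-1)
  Group 2: 'b' x 3 (positions 2-4)
  Group 3: 'c' x 4 (positions 5-8)
  Group 4: 'e' x 4 (positions 9-12)
  Group 5: 'a' x 1 (positions 13-13)
  Group 6: 'd' x 1 (positions 14-14)
Total groups: 6

6


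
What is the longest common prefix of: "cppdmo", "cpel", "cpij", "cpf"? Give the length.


Words: cppdmo, cpel, cpij, cpf
  Position 0: all 'c' => match
  Position 1: all 'p' => match
  Position 2: ('p', 'e', 'i', 'f') => mismatch, stop
LCP = "cp" (length 2)

2


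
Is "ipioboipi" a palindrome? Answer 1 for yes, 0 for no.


Input: ipioboipi
Reversed: ipioboipi
  Compare pos 0 ('i') with pos 8 ('i'): match
  Compare pos 1 ('p') with pos 7 ('p'): match
  Compare pos 2 ('i') with pos 6 ('i'): match
  Compare pos 3 ('o') with pos 5 ('o'): match
Result: palindrome

1


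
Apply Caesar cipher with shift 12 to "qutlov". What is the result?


Caesar cipher: shift "qutlov" by 12
  'q' (pos 16) + 12 = pos 2 = 'c'
  'u' (pos 20) + 12 = pos 6 = 'g'
  't' (pos 19) + 12 = pos 5 = 'f'
  'l' (pos 11) + 12 = pos 23 = 'x'
  'o' (pos 14) + 12 = pos 0 = 'a'
  'v' (pos 21) + 12 = pos 7 = 'h'
Result: cgfxah

cgfxah


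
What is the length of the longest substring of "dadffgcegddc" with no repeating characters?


Input: "dadffgcegddc"
Sliding window (track last position of each char):
  Position 0 ('d'): window [0,0] length 1 -- new best
  Position 1 ('a'): window [0,1] length 2 -- new best
  Position 2 ('d'): repeat (last at 0), move window start to 1
  Position 2 ('d'): window [1,2] length 2
  Position 3 ('f'): window [1,3] length 3 -- new best
  Position 4 ('f'): repeat (last at 3), move window start to 4
  Position 4 ('f'): window [4,4] length 1
  Position 5 ('g'): window [4,5] length 2
  Position 6 ('c'): window [4,6] length 3
  Position 7 ('e'): window [4,7] length 4 -- new best
  Position 8 ('g'): repeat (last at 5), move window start to 6
  Position 8 ('g'): window [6,8] length 3
  Position 9 ('d'): window [6,9] length 4
  Position 10 ('d'): repeat (last at 9), move window start to 10
  Position 10 ('d'): window [10,10] length 1
  Position 11 ('c'): window [10,11] length 2
Longest substring with no repeats: "fgce" with length 4

4


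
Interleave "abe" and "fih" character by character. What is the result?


Interleaving "abe" and "fih":
  Position 0: 'a' from first, 'f' from second => "af"
  Position 1: 'b' from first, 'i' from second => "bi"
  Position 2: 'e' from first, 'h' from second => "eh"
Result: afbieh

afbieh


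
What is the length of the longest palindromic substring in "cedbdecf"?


Input: "cedbdecf"
Checking substrings for palindromes:
  [0:7] "cedbdec" (len 7) => palindrome
  [1:6] "edbde" (len 5) => palindrome
  [2:5] "dbd" (len 3) => palindrome
Longest palindromic substring: "cedbdec" with length 7

7


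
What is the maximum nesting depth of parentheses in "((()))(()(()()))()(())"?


Input: "((()))(()(()()))()(())"
Tracking depth:
  Position 0 '(': depth becomes 1
  Position 1 '(': depth becomes 2
  Position 2 '(': depth becomes 3
  Position 3 ')': depth becomes 2
  Position 4 ')': depth becomes 1
  Position 5 ')': depth becomes 0
  Position 6 '(': depth becomes 1
  Position 7 '(': depth becomes 2
  Position 8 ')': depth becomes 1
  Position 9 '(': depth becomes 2
  Position 10 '(': depth becomes 3
  Position 11 ')': depth becomes 2
  Position 12 '(': depth becomes 3
  Position 13 ')': depth becomes 2
  Position 14 ')': depth becomes 1
  Position 15 ')': depth becomes 0
  Position 16 '(': depth becomes 1
  Position 17 ')': depth becomes 0
  Position 18 '(': depth becomes 1
  Position 19 '(': depth becomes 2
  Position 20 ')': depth becomes 1
  Position 21 ')': depth becomes 0
Maximum depth reached: 3

3


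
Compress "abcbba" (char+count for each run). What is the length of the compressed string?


Input: abcbba
Runs:
  'a' x 1 => "a1"
  'b' x 1 => "b1"
  'c' x 1 => "c1"
  'b' x 2 => "b2"
  'a' x 1 => "a1"
Compressed: "a1b1c1b2a1"
Compressed length: 10

10


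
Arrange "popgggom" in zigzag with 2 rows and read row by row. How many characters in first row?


Zigzag "popgggom" into 2 rows:
Placing characters:
  'p' => row 0
  'o' => row 1
  'p' => row 0
  'g' => row 1
  'g' => row 0
  'g' => row 1
  'o' => row 0
  'm' => row 1
Rows:
  Row 0: "ppgo"
  Row 1: "oggm"
First row length: 4

4


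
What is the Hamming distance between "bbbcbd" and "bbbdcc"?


Comparing "bbbcbd" and "bbbdcc" position by position:
  Position 0: 'b' vs 'b' => same
  Position 1: 'b' vs 'b' => same
  Position 2: 'b' vs 'b' => same
  Position 3: 'c' vs 'd' => differ
  Position 4: 'b' vs 'c' => differ
  Position 5: 'd' vs 'c' => differ
Total differences (Hamming distance): 3

3


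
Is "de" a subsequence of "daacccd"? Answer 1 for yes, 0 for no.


Check if "de" is a subsequence of "daacccd"
Greedy scan:
  Position 0 ('d'): matches sub[0] = 'd'
  Position 1 ('a'): no match needed
  Position 2 ('a'): no match needed
  Position 3 ('c'): no match needed
  Position 4 ('c'): no match needed
  Position 5 ('c'): no match needed
  Position 6 ('d'): no match needed
Only matched 1/2 characters => not a subsequence

0


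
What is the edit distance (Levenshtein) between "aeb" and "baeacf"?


Computing edit distance: "aeb" -> "baeacf"
DP table:
           b    a    e    a    c    f
      0    1    2    3    4    5    6
  a   1    1    1    2    3    4    5
  e   2    2    2    1    2    3    4
  b   3    2    3    2    2    3    4
Edit distance = dp[3][6] = 4

4


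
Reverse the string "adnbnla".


Input: adnbnla
Reading characters right to left:
  Position 6: 'a'
  Position 5: 'l'
  Position 4: 'n'
  Position 3: 'b'
  Position 2: 'n'
  Position 1: 'd'
  Position 0: 'a'
Reversed: alnbnda

alnbnda


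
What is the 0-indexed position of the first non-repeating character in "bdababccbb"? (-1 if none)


Input: bdababccbb
Character frequencies:
  'a': 2
  'b': 5
  'c': 2
  'd': 1
Scanning left to right for freq == 1:
  Position 0 ('b'): freq=5, skip
  Position 1 ('d'): unique! => answer = 1

1


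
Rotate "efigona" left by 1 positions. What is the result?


Input: "efigona", rotate left by 1
First 1 characters: "e"
Remaining characters: "figona"
Concatenate remaining + first: "figona" + "e" = "figonae"

figonae


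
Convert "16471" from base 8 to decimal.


Input: "16471" in base 8
Positional expansion:
  Digit '1' (value 1) x 8^4 = 4096
  Digit '6' (value 6) x 8^3 = 3072
  Digit '4' (value 4) x 8^2 = 256
  Digit '7' (value 7) x 8^1 = 56
  Digit '1' (value 1) x 8^0 = 1
Sum = 7481

7481


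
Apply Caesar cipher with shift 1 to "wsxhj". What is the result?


Caesar cipher: shift "wsxhj" by 1
  'w' (pos 22) + 1 = pos 23 = 'x'
  's' (pos 18) + 1 = pos 19 = 't'
  'x' (pos 23) + 1 = pos 24 = 'y'
  'h' (pos 7) + 1 = pos 8 = 'i'
  'j' (pos 9) + 1 = pos 10 = 'k'
Result: xtyik

xtyik


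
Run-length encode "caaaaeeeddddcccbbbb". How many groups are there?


Input: caaaaeeeddddcccbbbb
Scanning for consecutive runs:
  Group 1: 'c' x 1 (positions 0-0)
  Group 2: 'a' x 4 (positions 1-4)
  Group 3: 'e' x 3 (positions 5-7)
  Group 4: 'd' x 4 (positions 8-11)
  Group 5: 'c' x 3 (positions 12-14)
  Group 6: 'b' x 4 (positions 15-18)
Total groups: 6

6


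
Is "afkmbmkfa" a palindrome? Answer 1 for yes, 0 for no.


Input: afkmbmkfa
Reversed: afkmbmkfa
  Compare pos 0 ('a') with pos 8 ('a'): match
  Compare pos 1 ('f') with pos 7 ('f'): match
  Compare pos 2 ('k') with pos 6 ('k'): match
  Compare pos 3 ('m') with pos 5 ('m'): match
Result: palindrome

1


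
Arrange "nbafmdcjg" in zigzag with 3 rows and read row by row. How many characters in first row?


Zigzag "nbafmdcjg" into 3 rows:
Placing characters:
  'n' => row 0
  'b' => row 1
  'a' => row 2
  'f' => row 1
  'm' => row 0
  'd' => row 1
  'c' => row 2
  'j' => row 1
  'g' => row 0
Rows:
  Row 0: "nmg"
  Row 1: "bfdj"
  Row 2: "ac"
First row length: 3

3


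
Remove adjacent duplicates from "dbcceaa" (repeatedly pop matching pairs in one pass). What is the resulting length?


Input: dbcceaa
Stack-based adjacent duplicate removal:
  Read 'd': push. Stack: d
  Read 'b': push. Stack: db
  Read 'c': push. Stack: dbc
  Read 'c': matches stack top 'c' => pop. Stack: db
  Read 'e': push. Stack: dbe
  Read 'a': push. Stack: dbea
  Read 'a': matches stack top 'a' => pop. Stack: dbe
Final stack: "dbe" (length 3)

3


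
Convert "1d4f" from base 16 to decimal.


Input: "1d4f" in base 16
Positional expansion:
  Digit '1' (value 1) x 16^3 = 4096
  Digit 'd' (value 13) x 16^2 = 3328
  Digit '4' (value 4) x 16^1 = 64
  Digit 'f' (value 15) x 16^0 = 15
Sum = 7503

7503


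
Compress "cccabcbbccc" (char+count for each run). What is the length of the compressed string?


Input: cccabcbbccc
Runs:
  'c' x 3 => "c3"
  'a' x 1 => "a1"
  'b' x 1 => "b1"
  'c' x 1 => "c1"
  'b' x 2 => "b2"
  'c' x 3 => "c3"
Compressed: "c3a1b1c1b2c3"
Compressed length: 12

12


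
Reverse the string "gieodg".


Input: gieodg
Reading characters right to left:
  Position 5: 'g'
  Position 4: 'd'
  Position 3: 'o'
  Position 2: 'e'
  Position 1: 'i'
  Position 0: 'g'
Reversed: gdoeig

gdoeig


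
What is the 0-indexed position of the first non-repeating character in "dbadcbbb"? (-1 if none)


Input: dbadcbbb
Character frequencies:
  'a': 1
  'b': 4
  'c': 1
  'd': 2
Scanning left to right for freq == 1:
  Position 0 ('d'): freq=2, skip
  Position 1 ('b'): freq=4, skip
  Position 2 ('a'): unique! => answer = 2

2


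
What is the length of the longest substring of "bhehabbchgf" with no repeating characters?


Input: "bhehabbchgf"
Sliding window (track last position of each char):
  Position 0 ('b'): window [0,0] length 1 -- new best
  Position 1 ('h'): window [0,1] length 2 -- new best
  Position 2 ('e'): window [0,2] length 3 -- new best
  Position 3 ('h'): repeat (last at 1), move window start to 2
  Position 3 ('h'): window [2,3] length 2
  Position 4 ('a'): window [2,4] length 3
  Position 5 ('b'): window [2,5] length 4 -- new best
  Position 6 ('b'): repeat (last at 5), move window start to 6
  Position 6 ('b'): window [6,6] length 1
  Position 7 ('c'): window [6,7] length 2
  Position 8 ('h'): window [6,8] length 3
  Position 9 ('g'): window [6,9] length 4
  Position 10 ('f'): window [6,10] length 5 -- new best
Longest substring with no repeats: "bchgf" with length 5

5


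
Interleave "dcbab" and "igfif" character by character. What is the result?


Interleaving "dcbab" and "igfif":
  Position 0: 'd' from first, 'i' from second => "di"
  Position 1: 'c' from first, 'g' from second => "cg"
  Position 2: 'b' from first, 'f' from second => "bf"
  Position 3: 'a' from first, 'i' from second => "ai"
  Position 4: 'b' from first, 'f' from second => "bf"
Result: dicgbfaibf

dicgbfaibf


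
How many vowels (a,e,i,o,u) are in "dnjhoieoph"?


Input: dnjhoieoph
Checking each character:
  'd' at position 0: consonant
  'n' at position 1: consonant
  'j' at position 2: consonant
  'h' at position 3: consonant
  'o' at position 4: vowel (running total: 1)
  'i' at position 5: vowel (running total: 2)
  'e' at position 6: vowel (running total: 3)
  'o' at position 7: vowel (running total: 4)
  'p' at position 8: consonant
  'h' at position 9: consonant
Total vowels: 4

4


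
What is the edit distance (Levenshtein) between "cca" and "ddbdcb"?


Computing edit distance: "cca" -> "ddbdcb"
DP table:
           d    d    b    d    c    b
      0    1    2    3    4    5    6
  c   1    1    2    3    4    4    5
  c   2    2    2    3    4    4    5
  a   3    3    3    3    4    5    5
Edit distance = dp[3][6] = 5

5


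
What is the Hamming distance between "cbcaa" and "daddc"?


Comparing "cbcaa" and "daddc" position by position:
  Position 0: 'c' vs 'd' => differ
  Position 1: 'b' vs 'a' => differ
  Position 2: 'c' vs 'd' => differ
  Position 3: 'a' vs 'd' => differ
  Position 4: 'a' vs 'c' => differ
Total differences (Hamming distance): 5

5


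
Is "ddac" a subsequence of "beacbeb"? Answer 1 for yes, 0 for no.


Check if "ddac" is a subsequence of "beacbeb"
Greedy scan:
  Position 0 ('b'): no match needed
  Position 1 ('e'): no match needed
  Position 2 ('a'): no match needed
  Position 3 ('c'): no match needed
  Position 4 ('b'): no match needed
  Position 5 ('e'): no match needed
  Position 6 ('b'): no match needed
Only matched 0/4 characters => not a subsequence

0


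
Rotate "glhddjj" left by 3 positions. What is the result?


Input: "glhddjj", rotate left by 3
First 3 characters: "glh"
Remaining characters: "ddjj"
Concatenate remaining + first: "ddjj" + "glh" = "ddjjglh"

ddjjglh


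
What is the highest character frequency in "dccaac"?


Input: dccaac
Character counts:
  'a': 2
  'c': 3
  'd': 1
Maximum frequency: 3

3


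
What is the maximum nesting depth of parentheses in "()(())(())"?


Input: "()(())(())"
Tracking depth:
  Position 0 '(': depth becomes 1
  Position 1 ')': depth becomes 0
  Position 2 '(': depth becomes 1
  Position 3 '(': depth becomes 2
  Position 4 ')': depth becomes 1
  Position 5 ')': depth becomes 0
  Position 6 '(': depth becomes 1
  Position 7 '(': depth becomes 2
  Position 8 ')': depth becomes 1
  Position 9 ')': depth becomes 0
Maximum depth reached: 2

2


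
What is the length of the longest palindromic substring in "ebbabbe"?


Input: "ebbabbe"
Checking substrings for palindromes:
  [0:7] "ebbabbe" (len 7) => palindrome
  [1:6] "bbabb" (len 5) => palindrome
  [2:5] "bab" (len 3) => palindrome
  [1:3] "bb" (len 2) => palindrome
  [4:6] "bb" (len 2) => palindrome
Longest palindromic substring: "ebbabbe" with length 7

7


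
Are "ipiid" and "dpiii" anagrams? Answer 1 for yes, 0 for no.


Strings: "ipiid", "dpiii"
Sorted first:  diiip
Sorted second: diiip
Sorted forms match => anagrams

1


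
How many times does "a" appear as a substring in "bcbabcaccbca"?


Searching for "a" in "bcbabcaccbca"
Scanning each position:
  Position 0: "b" => no
  Position 1: "c" => no
  Position 2: "b" => no
  Position 3: "a" => MATCH
  Position 4: "b" => no
  Position 5: "c" => no
  Position 6: "a" => MATCH
  Position 7: "c" => no
  Position 8: "c" => no
  Position 9: "b" => no
  Position 10: "c" => no
  Position 11: "a" => MATCH
Total occurrences: 3

3


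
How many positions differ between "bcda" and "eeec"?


Comparing "bcda" and "eeec" position by position:
  Position 0: 'b' vs 'e' => DIFFER
  Position 1: 'c' vs 'e' => DIFFER
  Position 2: 'd' vs 'e' => DIFFER
  Position 3: 'a' vs 'c' => DIFFER
Positions that differ: 4

4


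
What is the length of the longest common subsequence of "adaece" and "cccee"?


LCS of "adaece" and "cccee"
DP table:
           c    c    c    e    e
      0    0    0    0    0    0
  a   0    0    0    0    0    0
  d   0    0    0    0    0    0
  a   0    0    0    0    0    0
  e   0    0    0    0    1    1
  c   0    1    1    1    1    1
  e   0    1    1    1    2    2
LCS length = dp[6][5] = 2

2


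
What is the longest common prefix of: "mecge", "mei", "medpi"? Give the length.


Words: mecge, mei, medpi
  Position 0: all 'm' => match
  Position 1: all 'e' => match
  Position 2: ('c', 'i', 'd') => mismatch, stop
LCP = "me" (length 2)

2


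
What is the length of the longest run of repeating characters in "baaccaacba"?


Input: "baaccaacba"
Scanning for longest run:
  Position 1 ('a'): new char, reset run to 1
  Position 2 ('a'): continues run of 'a', length=2
  Position 3 ('c'): new char, reset run to 1
  Position 4 ('c'): continues run of 'c', length=2
  Position 5 ('a'): new char, reset run to 1
  Position 6 ('a'): continues run of 'a', length=2
  Position 7 ('c'): new char, reset run to 1
  Position 8 ('b'): new char, reset run to 1
  Position 9 ('a'): new char, reset run to 1
Longest run: 'a' with length 2

2


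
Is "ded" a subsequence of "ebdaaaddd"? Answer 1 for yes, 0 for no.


Check if "ded" is a subsequence of "ebdaaaddd"
Greedy scan:
  Position 0 ('e'): no match needed
  Position 1 ('b'): no match needed
  Position 2 ('d'): matches sub[0] = 'd'
  Position 3 ('a'): no match needed
  Position 4 ('a'): no match needed
  Position 5 ('a'): no match needed
  Position 6 ('d'): no match needed
  Position 7 ('d'): no match needed
  Position 8 ('d'): no match needed
Only matched 1/3 characters => not a subsequence

0


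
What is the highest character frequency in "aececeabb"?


Input: aececeabb
Character counts:
  'a': 2
  'b': 2
  'c': 2
  'e': 3
Maximum frequency: 3

3


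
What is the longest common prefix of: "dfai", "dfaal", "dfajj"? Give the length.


Words: dfai, dfaal, dfajj
  Position 0: all 'd' => match
  Position 1: all 'f' => match
  Position 2: all 'a' => match
  Position 3: ('i', 'a', 'j') => mismatch, stop
LCP = "dfa" (length 3)

3


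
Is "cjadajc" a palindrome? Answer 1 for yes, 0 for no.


Input: cjadajc
Reversed: cjadajc
  Compare pos 0 ('c') with pos 6 ('c'): match
  Compare pos 1 ('j') with pos 5 ('j'): match
  Compare pos 2 ('a') with pos 4 ('a'): match
Result: palindrome

1


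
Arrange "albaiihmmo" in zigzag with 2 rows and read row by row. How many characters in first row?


Zigzag "albaiihmmo" into 2 rows:
Placing characters:
  'a' => row 0
  'l' => row 1
  'b' => row 0
  'a' => row 1
  'i' => row 0
  'i' => row 1
  'h' => row 0
  'm' => row 1
  'm' => row 0
  'o' => row 1
Rows:
  Row 0: "abihm"
  Row 1: "laimo"
First row length: 5

5


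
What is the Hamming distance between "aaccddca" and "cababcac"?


Comparing "aaccddca" and "cababcac" position by position:
  Position 0: 'a' vs 'c' => differ
  Position 1: 'a' vs 'a' => same
  Position 2: 'c' vs 'b' => differ
  Position 3: 'c' vs 'a' => differ
  Position 4: 'd' vs 'b' => differ
  Position 5: 'd' vs 'c' => differ
  Position 6: 'c' vs 'a' => differ
  Position 7: 'a' vs 'c' => differ
Total differences (Hamming distance): 7

7


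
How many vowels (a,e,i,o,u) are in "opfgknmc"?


Input: opfgknmc
Checking each character:
  'o' at position 0: vowel (running total: 1)
  'p' at position 1: consonant
  'f' at position 2: consonant
  'g' at position 3: consonant
  'k' at position 4: consonant
  'n' at position 5: consonant
  'm' at position 6: consonant
  'c' at position 7: consonant
Total vowels: 1

1


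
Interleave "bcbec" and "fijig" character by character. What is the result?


Interleaving "bcbec" and "fijig":
  Position 0: 'b' from first, 'f' from second => "bf"
  Position 1: 'c' from first, 'i' from second => "ci"
  Position 2: 'b' from first, 'j' from second => "bj"
  Position 3: 'e' from first, 'i' from second => "ei"
  Position 4: 'c' from first, 'g' from second => "cg"
Result: bfcibjeicg

bfcibjeicg


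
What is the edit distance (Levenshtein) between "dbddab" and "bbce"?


Computing edit distance: "dbddab" -> "bbce"
DP table:
           b    b    c    e
      0    1    2    3    4
  d   1    1    2    3    4
  b   2    1    1    2    3
  d   3    2    2    2    3
  d   4    3    3    3    3
  a   5    4    4    4    4
  b   6    5    4    5    5
Edit distance = dp[6][4] = 5

5


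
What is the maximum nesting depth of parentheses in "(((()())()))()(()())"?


Input: "(((()())()))()(()())"
Tracking depth:
  Position 0 '(': depth becomes 1
  Position 1 '(': depth becomes 2
  Position 2 '(': depth becomes 3
  Position 3 '(': depth becomes 4
  Position 4 ')': depth becomes 3
  Position 5 '(': depth becomes 4
  Position 6 ')': depth becomes 3
  Position 7 ')': depth becomes 2
  Position 8 '(': depth becomes 3
  Position 9 ')': depth becomes 2
  Position 10 ')': depth becomes 1
  Position 11 ')': depth becomes 0
  Position 12 '(': depth becomes 1
  Position 13 ')': depth becomes 0
  Position 14 '(': depth becomes 1
  Position 15 '(': depth becomes 2
  Position 16 ')': depth becomes 1
  Position 17 '(': depth becomes 2
  Position 18 ')': depth becomes 1
  Position 19 ')': depth becomes 0
Maximum depth reached: 4

4


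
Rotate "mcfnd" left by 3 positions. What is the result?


Input: "mcfnd", rotate left by 3
First 3 characters: "mcf"
Remaining characters: "nd"
Concatenate remaining + first: "nd" + "mcf" = "ndmcf"

ndmcf


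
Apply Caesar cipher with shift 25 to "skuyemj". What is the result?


Caesar cipher: shift "skuyemj" by 25
  's' (pos 18) + 25 = pos 17 = 'r'
  'k' (pos 10) + 25 = pos 9 = 'j'
  'u' (pos 20) + 25 = pos 19 = 't'
  'y' (pos 24) + 25 = pos 23 = 'x'
  'e' (pos 4) + 25 = pos 3 = 'd'
  'm' (pos 12) + 25 = pos 11 = 'l'
  'j' (pos 9) + 25 = pos 8 = 'i'
Result: rjtxdli

rjtxdli


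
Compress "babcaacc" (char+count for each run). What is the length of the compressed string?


Input: babcaacc
Runs:
  'b' x 1 => "b1"
  'a' x 1 => "a1"
  'b' x 1 => "b1"
  'c' x 1 => "c1"
  'a' x 2 => "a2"
  'c' x 2 => "c2"
Compressed: "b1a1b1c1a2c2"
Compressed length: 12

12


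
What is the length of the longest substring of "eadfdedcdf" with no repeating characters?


Input: "eadfdedcdf"
Sliding window (track last position of each char):
  Position 0 ('e'): window [0,0] length 1 -- new best
  Position 1 ('a'): window [0,1] length 2 -- new best
  Position 2 ('d'): window [0,2] length 3 -- new best
  Position 3 ('f'): window [0,3] length 4 -- new best
  Position 4 ('d'): repeat (last at 2), move window start to 3
  Position 4 ('d'): window [3,4] length 2
  Position 5 ('e'): window [3,5] length 3
  Position 6 ('d'): repeat (last at 4), move window start to 5
  Position 6 ('d'): window [5,6] length 2
  Position 7 ('c'): window [5,7] length 3
  Position 8 ('d'): repeat (last at 6), move window start to 7
  Position 8 ('d'): window [7,8] length 2
  Position 9 ('f'): window [7,9] length 3
Longest substring with no repeats: "eadf" with length 4

4


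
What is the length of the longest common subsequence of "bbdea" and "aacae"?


LCS of "bbdea" and "aacae"
DP table:
           a    a    c    a    e
      0    0    0    0    0    0
  b   0    0    0    0    0    0
  b   0    0    0    0    0    0
  d   0    0    0    0    0    0
  e   0    0    0    0    0    1
  a   0    1    1    1    1    1
LCS length = dp[5][5] = 1

1


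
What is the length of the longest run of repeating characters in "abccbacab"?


Input: "abccbacab"
Scanning for longest run:
  Position 1 ('b'): new char, reset run to 1
  Position 2 ('c'): new char, reset run to 1
  Position 3 ('c'): continues run of 'c', length=2
  Position 4 ('b'): new char, reset run to 1
  Position 5 ('a'): new char, reset run to 1
  Position 6 ('c'): new char, reset run to 1
  Position 7 ('a'): new char, reset run to 1
  Position 8 ('b'): new char, reset run to 1
Longest run: 'c' with length 2

2


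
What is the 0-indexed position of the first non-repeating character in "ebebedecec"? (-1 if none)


Input: ebebedecec
Character frequencies:
  'b': 2
  'c': 2
  'd': 1
  'e': 5
Scanning left to right for freq == 1:
  Position 0 ('e'): freq=5, skip
  Position 1 ('b'): freq=2, skip
  Position 2 ('e'): freq=5, skip
  Position 3 ('b'): freq=2, skip
  Position 4 ('e'): freq=5, skip
  Position 5 ('d'): unique! => answer = 5

5


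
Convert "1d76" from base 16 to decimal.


Input: "1d76" in base 16
Positional expansion:
  Digit '1' (value 1) x 16^3 = 4096
  Digit 'd' (value 13) x 16^2 = 3328
  Digit '7' (value 7) x 16^1 = 112
  Digit '6' (value 6) x 16^0 = 6
Sum = 7542

7542


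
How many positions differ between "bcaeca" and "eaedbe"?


Comparing "bcaeca" and "eaedbe" position by position:
  Position 0: 'b' vs 'e' => DIFFER
  Position 1: 'c' vs 'a' => DIFFER
  Position 2: 'a' vs 'e' => DIFFER
  Position 3: 'e' vs 'd' => DIFFER
  Position 4: 'c' vs 'b' => DIFFER
  Position 5: 'a' vs 'e' => DIFFER
Positions that differ: 6

6


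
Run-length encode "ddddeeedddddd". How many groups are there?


Input: ddddeeedddddd
Scanning for consecutive runs:
  Group 1: 'd' x 4 (positions 0-3)
  Group 2: 'e' x 3 (positions 4-6)
  Group 3: 'd' x 6 (positions 7-12)
Total groups: 3

3
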